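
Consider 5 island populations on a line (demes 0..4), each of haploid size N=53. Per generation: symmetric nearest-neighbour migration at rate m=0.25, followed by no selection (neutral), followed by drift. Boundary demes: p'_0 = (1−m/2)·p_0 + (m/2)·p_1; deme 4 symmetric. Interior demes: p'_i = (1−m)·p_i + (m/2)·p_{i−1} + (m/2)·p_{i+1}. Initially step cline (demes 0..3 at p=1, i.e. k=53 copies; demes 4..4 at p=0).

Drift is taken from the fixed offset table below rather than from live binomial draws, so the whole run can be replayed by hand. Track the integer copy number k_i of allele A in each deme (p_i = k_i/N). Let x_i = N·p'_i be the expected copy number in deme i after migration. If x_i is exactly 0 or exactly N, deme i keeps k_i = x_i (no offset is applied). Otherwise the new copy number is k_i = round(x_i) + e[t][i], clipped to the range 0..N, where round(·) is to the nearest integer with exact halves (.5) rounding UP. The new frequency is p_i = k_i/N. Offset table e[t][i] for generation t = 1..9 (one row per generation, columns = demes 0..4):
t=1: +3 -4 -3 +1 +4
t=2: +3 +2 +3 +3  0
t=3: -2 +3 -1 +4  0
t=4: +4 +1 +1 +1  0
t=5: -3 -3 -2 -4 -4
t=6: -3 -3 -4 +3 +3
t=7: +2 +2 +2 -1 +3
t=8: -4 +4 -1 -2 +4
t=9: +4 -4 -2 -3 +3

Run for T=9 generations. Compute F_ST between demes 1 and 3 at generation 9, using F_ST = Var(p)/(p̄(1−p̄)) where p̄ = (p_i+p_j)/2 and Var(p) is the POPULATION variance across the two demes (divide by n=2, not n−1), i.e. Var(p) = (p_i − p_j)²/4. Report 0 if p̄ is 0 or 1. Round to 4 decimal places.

t=0: k=[53 53 53 53 0]
t=1: x=[53.0000 53.0000 53.0000 46.3750 6.6250] k=[53 53 53 47 11]
t=2: x=[53.0000 53.0000 52.2500 43.2500 15.5000] k=[53 53 53 46 16]
t=3: x=[53.0000 53.0000 52.1250 43.1250 19.7500] k=[53 53 51 47 20]
t=4: x=[53.0000 52.7500 50.7500 44.1250 23.3750] k=[53 53 52 45 23]
t=5: x=[53.0000 52.8750 51.2500 43.1250 25.7500] k=[53 50 49 39 22]
t=6: x=[52.6250 50.2500 47.8750 38.1250 24.1250] k=[50 47 44 41 27]
t=7: x=[49.6250 47.0000 44.0000 39.6250 28.7500] k=[52 49 46 39 32]
t=8: x=[51.6250 49.0000 45.5000 39.0000 32.8750] k=[48 53 45 37 37]
t=9: x=[48.6250 51.3750 45.0000 38.0000 37.0000] k=[53 47 43 35 40]

0.0732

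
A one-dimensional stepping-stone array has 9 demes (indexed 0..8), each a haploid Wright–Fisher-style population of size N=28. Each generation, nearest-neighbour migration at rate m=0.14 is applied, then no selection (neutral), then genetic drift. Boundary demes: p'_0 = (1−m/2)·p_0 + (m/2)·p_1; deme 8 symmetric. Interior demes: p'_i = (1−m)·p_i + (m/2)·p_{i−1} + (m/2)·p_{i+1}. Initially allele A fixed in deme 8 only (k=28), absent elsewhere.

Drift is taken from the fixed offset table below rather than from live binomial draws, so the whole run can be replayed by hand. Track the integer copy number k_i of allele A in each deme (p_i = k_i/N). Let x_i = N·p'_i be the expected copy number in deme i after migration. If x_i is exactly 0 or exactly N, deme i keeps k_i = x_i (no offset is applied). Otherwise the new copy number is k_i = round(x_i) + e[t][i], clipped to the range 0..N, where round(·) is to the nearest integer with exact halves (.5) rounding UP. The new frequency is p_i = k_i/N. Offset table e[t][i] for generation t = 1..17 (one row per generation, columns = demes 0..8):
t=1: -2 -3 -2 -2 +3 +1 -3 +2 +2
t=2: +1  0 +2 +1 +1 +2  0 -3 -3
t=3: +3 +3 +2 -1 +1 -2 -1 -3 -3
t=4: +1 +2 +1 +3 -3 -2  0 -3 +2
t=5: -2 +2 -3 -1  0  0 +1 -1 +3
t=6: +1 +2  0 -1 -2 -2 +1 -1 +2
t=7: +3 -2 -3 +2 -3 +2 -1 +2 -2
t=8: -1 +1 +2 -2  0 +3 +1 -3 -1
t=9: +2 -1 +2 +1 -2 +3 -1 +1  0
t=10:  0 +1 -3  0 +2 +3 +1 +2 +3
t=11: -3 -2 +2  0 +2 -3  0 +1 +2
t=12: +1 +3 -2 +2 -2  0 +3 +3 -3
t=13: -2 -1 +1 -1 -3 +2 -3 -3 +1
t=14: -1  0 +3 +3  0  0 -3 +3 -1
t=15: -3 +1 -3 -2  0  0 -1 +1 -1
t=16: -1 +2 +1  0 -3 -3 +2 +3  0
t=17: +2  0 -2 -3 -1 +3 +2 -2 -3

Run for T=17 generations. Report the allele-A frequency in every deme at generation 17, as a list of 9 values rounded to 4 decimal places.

t=0: k=[0 0 0 0 0 0 0 0 28]
t=1: x=[0.0000 0.0000 0.0000 0.0000 0.0000 0.0000 0.0000 1.9600 26.0400] k=[0 0 0 0 0 0 0 4 28]
t=2: x=[0.0000 0.0000 0.0000 0.0000 0.0000 0.0000 0.2800 5.4000 26.3200] k=[0 0 0 0 0 0 0 2 23]
t=3: x=[0.0000 0.0000 0.0000 0.0000 0.0000 0.0000 0.1400 3.3300 21.5300] k=[0 0 0 0 0 0 0 0 19]
t=4: x=[0.0000 0.0000 0.0000 0.0000 0.0000 0.0000 0.0000 1.3300 17.6700] k=[0 0 0 0 0 0 0 0 20]
t=5: x=[0.0000 0.0000 0.0000 0.0000 0.0000 0.0000 0.0000 1.4000 18.6000] k=[0 0 0 0 0 0 0 0 22]
t=6: x=[0.0000 0.0000 0.0000 0.0000 0.0000 0.0000 0.0000 1.5400 20.4600] k=[0 0 0 0 0 0 0 1 22]
t=7: x=[0.0000 0.0000 0.0000 0.0000 0.0000 0.0000 0.0700 2.4000 20.5300] k=[0 0 0 0 0 0 0 4 19]
t=8: x=[0.0000 0.0000 0.0000 0.0000 0.0000 0.0000 0.2800 4.7700 17.9500] k=[0 0 0 0 0 0 1 2 17]
t=9: x=[0.0000 0.0000 0.0000 0.0000 0.0000 0.0700 1.0000 2.9800 15.9500] k=[0 0 0 0 0 3 0 4 16]
t=10: x=[0.0000 0.0000 0.0000 0.0000 0.2100 2.5800 0.4900 4.5600 15.1600] k=[0 0 0 0 2 6 1 7 18]
t=11: x=[0.0000 0.0000 0.0000 0.1400 2.1400 5.3700 1.7700 7.3500 17.2300] k=[0 0 0 0 4 2 2 8 19]
t=12: x=[0.0000 0.0000 0.0000 0.2800 3.5800 2.1400 2.4200 8.3500 18.2300] k=[0 0 0 2 2 2 5 11 15]
t=13: x=[0.0000 0.0000 0.1400 1.8600 2.0000 2.2100 5.2100 10.8600 14.7200] k=[0 0 1 1 0 4 2 8 16]
t=14: x=[0.0000 0.0700 0.9300 0.9300 0.3500 3.5800 2.5600 8.1400 15.4400] k=[0 0 4 4 0 4 0 11 14]
t=15: x=[0.0000 0.2800 3.7200 3.7200 0.5600 3.4400 1.0500 10.4400 13.7900] k=[0 1 1 2 1 3 0 11 13]
t=16: x=[0.0700 0.9300 1.0700 1.8600 1.2100 2.6500 0.9800 10.3700 12.8600] k=[0 3 2 2 0 0 3 13 13]
t=17: x=[0.2100 2.7200 2.0700 1.8600 0.1400 0.2100 3.4900 12.3000 13.0000] k=[2 3 0 0 0 3 5 10 10]

[0.0714, 0.1071, 0.0000, 0.0000, 0.0000, 0.1071, 0.1786, 0.3571, 0.3571]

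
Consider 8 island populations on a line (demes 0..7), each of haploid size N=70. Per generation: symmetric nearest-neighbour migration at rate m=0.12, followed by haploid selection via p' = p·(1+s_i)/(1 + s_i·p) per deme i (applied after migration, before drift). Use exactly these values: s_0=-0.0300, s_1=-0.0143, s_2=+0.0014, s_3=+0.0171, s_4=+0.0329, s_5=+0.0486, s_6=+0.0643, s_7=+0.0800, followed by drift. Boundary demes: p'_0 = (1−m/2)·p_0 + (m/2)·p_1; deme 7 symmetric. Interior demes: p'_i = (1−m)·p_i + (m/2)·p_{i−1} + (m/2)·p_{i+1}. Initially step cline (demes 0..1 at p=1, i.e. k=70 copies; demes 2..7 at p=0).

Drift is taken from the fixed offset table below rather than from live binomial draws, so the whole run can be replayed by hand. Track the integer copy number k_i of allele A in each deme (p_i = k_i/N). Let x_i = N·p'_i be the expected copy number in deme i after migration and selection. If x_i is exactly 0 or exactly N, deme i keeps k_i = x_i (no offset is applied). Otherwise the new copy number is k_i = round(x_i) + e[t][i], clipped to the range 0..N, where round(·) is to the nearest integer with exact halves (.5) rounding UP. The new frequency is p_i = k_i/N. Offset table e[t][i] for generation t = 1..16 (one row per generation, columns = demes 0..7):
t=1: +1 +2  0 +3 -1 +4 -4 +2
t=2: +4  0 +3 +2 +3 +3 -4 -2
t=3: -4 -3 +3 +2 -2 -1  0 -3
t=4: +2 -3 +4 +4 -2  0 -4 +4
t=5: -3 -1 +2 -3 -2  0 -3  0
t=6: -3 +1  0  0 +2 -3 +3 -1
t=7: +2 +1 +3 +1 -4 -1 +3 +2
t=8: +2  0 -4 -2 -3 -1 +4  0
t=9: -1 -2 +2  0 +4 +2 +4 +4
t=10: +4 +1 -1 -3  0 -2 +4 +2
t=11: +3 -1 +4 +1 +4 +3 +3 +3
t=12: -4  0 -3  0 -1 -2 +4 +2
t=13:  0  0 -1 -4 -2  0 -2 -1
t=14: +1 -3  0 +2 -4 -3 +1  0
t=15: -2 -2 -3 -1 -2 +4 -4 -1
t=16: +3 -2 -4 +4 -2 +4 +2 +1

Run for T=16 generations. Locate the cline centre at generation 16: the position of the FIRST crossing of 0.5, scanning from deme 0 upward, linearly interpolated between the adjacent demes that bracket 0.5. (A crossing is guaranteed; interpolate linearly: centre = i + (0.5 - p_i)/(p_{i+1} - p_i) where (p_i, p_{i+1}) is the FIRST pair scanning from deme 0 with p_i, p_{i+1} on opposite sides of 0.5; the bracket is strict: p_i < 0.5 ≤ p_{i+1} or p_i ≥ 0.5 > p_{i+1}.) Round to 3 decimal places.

1.118

t=0: k=[70 70 0 0 0 0 0 0]
t=1: x=[70.0000 65.7428 4.2055 0.0000 0.0000 0.0000 0.0000 0.0000] k=[70 68 4 0 0 0 0 0]
t=2: x=[69.8763 64.2039 7.6095 0.2441 0.0000 0.0000 0.0000 0.0000] k=[70 64 11 2 0 0 0 0]
t=3: x=[69.6289 61.0684 13.6554 2.4599 0.1239 0.0000 0.0000 0.0000] k=[66 58 17 4 0 0 0 0]
t=4: x=[65.3906 55.8582 18.6992 4.6125 0.2479 0.0000 0.0000 0.0000] k=[67 53 23 9 0 0 0 0]
t=5: x=[66.0479 51.8470 23.9821 9.4376 0.5576 0.0000 0.0000 0.0000] k=[63 51 26 6 0 0 0 0]
t=6: x=[62.0683 50.0150 26.3230 6.9454 0.3718 0.0000 0.0000 0.0000] k=[59 51 26 7 2 0 0 0]
t=7: x=[58.2247 49.7735 26.3830 7.9588 2.2494 0.1258 0.0000 0.0000] k=[60 51 29 9 0 0 0 0]
t=8: x=[59.1844 50.0150 29.1438 9.8021 0.5576 0.0000 0.0000 0.0000] k=[61 50 25 8 0 0 0 0]
t=9: x=[60.0836 48.9486 25.5027 8.6680 0.4957 0.0000 0.0000 0.0000] k=[59 47 28 9 4 0 0 0]
t=10: x=[57.9798 46.3550 28.0235 9.9843 4.1856 0.2516 0.0000 0.0000] k=[62 47 27 7 4 0 0 0]
t=11: x=[60.8607 46.4756 27.0232 8.1412 4.0621 0.2516 0.0000 0.0000] k=[64 45 31 9 8 3 0 0]
t=12: x=[62.6623 45.0693 30.5441 10.4094 7.9862 3.2646 0.1915 0.0000] k=[59 45 28 10 7 1 4 0]
t=13: x=[57.8573 44.5873 27.9635 11.0569 7.0219 1.6131 3.7977 0.2591] k=[58 45 27 7 5 2 2 0]
t=14: x=[56.8987 44.4668 26.9032 8.2020 5.0907 2.2825 1.9974 0.1296] k=[58 41 27 10 1 0 3 0]
t=15: x=[56.6541 40.9355 26.8431 10.6320 1.5276 0.2516 2.8030 0.1944] k=[55 39 24 10 0 4 0 0]
t=16: x=[53.6616 38.8111 24.0821 10.3891 0.8673 3.6821 0.2554 0.0000] k=[57 37 20 14 0 8 2 0]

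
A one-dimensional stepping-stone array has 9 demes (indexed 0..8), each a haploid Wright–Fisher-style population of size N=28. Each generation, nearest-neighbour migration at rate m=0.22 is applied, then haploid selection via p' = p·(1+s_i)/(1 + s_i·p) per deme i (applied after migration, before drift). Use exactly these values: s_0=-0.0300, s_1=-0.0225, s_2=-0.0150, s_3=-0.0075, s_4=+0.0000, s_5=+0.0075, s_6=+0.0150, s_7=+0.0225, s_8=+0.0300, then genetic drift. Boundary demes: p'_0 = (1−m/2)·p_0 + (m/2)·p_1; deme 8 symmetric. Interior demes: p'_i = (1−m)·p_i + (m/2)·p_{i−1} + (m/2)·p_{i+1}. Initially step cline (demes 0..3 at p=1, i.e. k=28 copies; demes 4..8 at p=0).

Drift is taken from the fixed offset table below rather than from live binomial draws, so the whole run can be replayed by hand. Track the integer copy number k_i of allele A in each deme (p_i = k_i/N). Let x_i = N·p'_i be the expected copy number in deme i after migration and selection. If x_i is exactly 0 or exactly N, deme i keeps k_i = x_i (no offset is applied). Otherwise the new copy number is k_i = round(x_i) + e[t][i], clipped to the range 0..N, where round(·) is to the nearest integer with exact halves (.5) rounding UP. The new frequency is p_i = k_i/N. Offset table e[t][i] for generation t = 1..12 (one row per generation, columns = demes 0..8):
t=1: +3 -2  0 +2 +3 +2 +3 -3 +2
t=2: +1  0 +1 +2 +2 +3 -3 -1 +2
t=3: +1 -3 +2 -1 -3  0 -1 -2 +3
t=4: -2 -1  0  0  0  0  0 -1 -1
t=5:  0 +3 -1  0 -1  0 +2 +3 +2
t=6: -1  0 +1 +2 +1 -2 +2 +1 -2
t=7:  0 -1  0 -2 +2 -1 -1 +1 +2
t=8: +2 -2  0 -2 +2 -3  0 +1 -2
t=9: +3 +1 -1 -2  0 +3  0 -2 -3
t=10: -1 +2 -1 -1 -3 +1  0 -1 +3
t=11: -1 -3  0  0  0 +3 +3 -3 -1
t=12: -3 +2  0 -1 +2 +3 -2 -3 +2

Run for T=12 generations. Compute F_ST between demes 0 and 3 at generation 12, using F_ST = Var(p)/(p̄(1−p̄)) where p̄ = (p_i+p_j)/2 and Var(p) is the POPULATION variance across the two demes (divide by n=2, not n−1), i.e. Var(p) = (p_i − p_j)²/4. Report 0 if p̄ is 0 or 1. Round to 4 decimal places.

0.0936

t=0: k=[28 28 28 28 0 0 0 0 0]
t=1: x=[28.0000 28.0000 28.0000 24.8993 3.0800 0.0000 0.0000 0.0000 0.0000] k=[28 28 28 27 6 0 0 0 0]
t=2: x=[28.0000 28.0000 27.8883 24.7786 7.6500 0.6648 0.0000 0.0000 0.0000] k=[28 28 28 27 10 4 0 0 0]
t=3: x=[28.0000 28.0000 27.8883 25.2212 11.2100 4.2468 0.4465 0.0000 0.0000] k=[28 28 28 24 8 4 0 0 0]
t=4: x=[28.0000 28.0000 27.5534 22.6475 9.3200 4.0257 0.4465 0.0000 0.0000] k=[28 28 28 23 9 4 0 0 0]
t=5: x=[28.0000 28.0000 27.4418 21.9745 9.9900 4.1363 0.4465 0.0000 0.0000] k=[28 28 26 22 9 4 2 0 0]
t=6: x=[28.0000 27.7750 25.7489 20.9704 9.8800 4.3574 2.0278 0.2249 0.0000] k=[28 28 27 23 11 2 4 1 0]
t=7: x=[28.0000 27.8875 26.6507 22.0850 11.3300 3.2313 3.4953 1.2462 0.1133] k=[28 27 27 20 13 2 2 2 2]
t=8: x=[27.8866 27.0902 26.2048 19.9569 12.5600 3.2313 2.0278 2.0417 2.0556] k=[28 25 26 18 15 0 2 3 0]
t=9: x=[27.6599 25.3866 24.9694 18.5028 13.6800 1.8831 1.9164 2.6122 0.3398] k=[28 26 24 17 14 5 2 1 0]
t=10: x=[27.7733 25.9573 23.3921 17.3904 13.3400 5.6938 2.2506 1.0217 0.1133] k=[27 28 22 16 10 7 2 0 3]
t=11: x=[27.0834 27.2128 21.9284 15.9484 10.3300 6.8185 2.3620 0.5621 2.7423] k=[26 24 22 16 10 10 5 0 2]
t=12: x=[25.7169 23.9213 21.4847 15.9484 10.6600 9.4968 5.0614 0.7868 1.8299] k=[23 26 21 15 13 12 3 0 4]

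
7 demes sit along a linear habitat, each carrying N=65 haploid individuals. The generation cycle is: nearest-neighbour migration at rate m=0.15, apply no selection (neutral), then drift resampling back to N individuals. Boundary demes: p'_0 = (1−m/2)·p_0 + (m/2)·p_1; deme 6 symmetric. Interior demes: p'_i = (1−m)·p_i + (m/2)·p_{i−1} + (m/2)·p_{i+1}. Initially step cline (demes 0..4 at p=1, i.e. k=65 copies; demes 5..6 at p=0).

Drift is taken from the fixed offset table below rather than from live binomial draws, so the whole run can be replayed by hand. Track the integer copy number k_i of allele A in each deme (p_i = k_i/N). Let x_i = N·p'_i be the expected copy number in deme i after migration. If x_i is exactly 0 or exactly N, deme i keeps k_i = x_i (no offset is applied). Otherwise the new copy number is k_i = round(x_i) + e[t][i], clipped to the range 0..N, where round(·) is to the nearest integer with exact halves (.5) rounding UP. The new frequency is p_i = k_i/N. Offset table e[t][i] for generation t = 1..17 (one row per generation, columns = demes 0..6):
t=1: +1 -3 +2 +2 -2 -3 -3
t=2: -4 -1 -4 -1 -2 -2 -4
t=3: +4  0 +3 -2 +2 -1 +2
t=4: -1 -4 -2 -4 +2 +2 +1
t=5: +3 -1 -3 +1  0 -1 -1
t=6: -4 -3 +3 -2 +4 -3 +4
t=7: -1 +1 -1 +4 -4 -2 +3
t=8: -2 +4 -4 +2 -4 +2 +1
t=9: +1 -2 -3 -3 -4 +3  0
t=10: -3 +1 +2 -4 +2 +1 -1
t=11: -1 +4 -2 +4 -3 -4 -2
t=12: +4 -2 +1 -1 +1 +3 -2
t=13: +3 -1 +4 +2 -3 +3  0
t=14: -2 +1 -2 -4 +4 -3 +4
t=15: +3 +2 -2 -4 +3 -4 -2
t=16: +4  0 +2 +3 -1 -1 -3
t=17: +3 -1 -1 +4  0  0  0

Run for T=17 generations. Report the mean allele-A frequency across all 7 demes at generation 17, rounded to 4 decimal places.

t=0: k=[65 65 65 65 65 0 0]
t=1: x=[65.0000 65.0000 65.0000 65.0000 60.1250 4.8750 0.0000] k=[65 65 65 65 58 2 0]
t=2: x=[65.0000 65.0000 65.0000 64.4750 54.3250 6.0500 0.1500] k=[65 65 65 63 52 4 0]
t=3: x=[65.0000 65.0000 64.8500 62.3250 49.2250 7.3000 0.3000] k=[65 65 65 60 51 6 2]
t=4: x=[65.0000 65.0000 64.6250 59.7000 48.3000 9.0750 2.3000] k=[65 65 63 56 50 11 3]
t=5: x=[65.0000 64.8500 62.6250 56.0750 47.5250 13.3250 3.6000] k=[65 64 60 57 48 12 3]
t=6: x=[64.9250 63.7750 60.0750 56.5500 45.9750 14.0250 3.6750] k=[61 61 63 55 50 11 8]
t=7: x=[61.0000 61.1500 62.2500 55.2250 47.4500 13.7000 8.2250] k=[60 62 61 59 43 12 11]
t=8: x=[60.1500 61.7750 60.9250 57.9500 41.8750 14.2500 11.0750] k=[58 65 57 60 38 16 12]
t=9: x=[58.5250 63.8750 57.8250 58.1250 38.0000 17.3500 12.3000] k=[60 62 55 55 34 20 12]
t=10: x=[60.1500 61.3250 55.5250 53.4250 34.5250 20.4500 12.6000] k=[57 62 58 49 37 21 12]
t=11: x=[57.3750 61.3250 57.6250 48.7750 36.7000 21.5250 12.6750] k=[56 65 56 53 34 18 11]
t=12: x=[56.6750 63.6500 56.4500 51.8000 34.2250 18.6750 11.5250] k=[61 62 57 51 35 22 10]
t=13: x=[61.0750 61.5500 56.9250 50.2500 35.2250 22.0750 10.9000] k=[64 61 61 52 32 25 11]
t=14: x=[63.7750 61.2250 60.3250 51.1750 32.9750 24.4750 12.0500] k=[62 62 58 47 37 21 16]
t=15: x=[62.0000 61.7000 57.4750 47.0750 36.5500 21.8250 16.3750] k=[65 64 55 43 40 18 14]
t=16: x=[64.9250 63.4000 54.7750 43.6750 38.5750 19.3500 14.3000] k=[65 63 57 47 38 18 11]
t=17: x=[64.8500 62.7000 56.7000 47.0750 37.1750 18.9750 11.5250] k=[65 62 56 51 37 19 12]

0.6637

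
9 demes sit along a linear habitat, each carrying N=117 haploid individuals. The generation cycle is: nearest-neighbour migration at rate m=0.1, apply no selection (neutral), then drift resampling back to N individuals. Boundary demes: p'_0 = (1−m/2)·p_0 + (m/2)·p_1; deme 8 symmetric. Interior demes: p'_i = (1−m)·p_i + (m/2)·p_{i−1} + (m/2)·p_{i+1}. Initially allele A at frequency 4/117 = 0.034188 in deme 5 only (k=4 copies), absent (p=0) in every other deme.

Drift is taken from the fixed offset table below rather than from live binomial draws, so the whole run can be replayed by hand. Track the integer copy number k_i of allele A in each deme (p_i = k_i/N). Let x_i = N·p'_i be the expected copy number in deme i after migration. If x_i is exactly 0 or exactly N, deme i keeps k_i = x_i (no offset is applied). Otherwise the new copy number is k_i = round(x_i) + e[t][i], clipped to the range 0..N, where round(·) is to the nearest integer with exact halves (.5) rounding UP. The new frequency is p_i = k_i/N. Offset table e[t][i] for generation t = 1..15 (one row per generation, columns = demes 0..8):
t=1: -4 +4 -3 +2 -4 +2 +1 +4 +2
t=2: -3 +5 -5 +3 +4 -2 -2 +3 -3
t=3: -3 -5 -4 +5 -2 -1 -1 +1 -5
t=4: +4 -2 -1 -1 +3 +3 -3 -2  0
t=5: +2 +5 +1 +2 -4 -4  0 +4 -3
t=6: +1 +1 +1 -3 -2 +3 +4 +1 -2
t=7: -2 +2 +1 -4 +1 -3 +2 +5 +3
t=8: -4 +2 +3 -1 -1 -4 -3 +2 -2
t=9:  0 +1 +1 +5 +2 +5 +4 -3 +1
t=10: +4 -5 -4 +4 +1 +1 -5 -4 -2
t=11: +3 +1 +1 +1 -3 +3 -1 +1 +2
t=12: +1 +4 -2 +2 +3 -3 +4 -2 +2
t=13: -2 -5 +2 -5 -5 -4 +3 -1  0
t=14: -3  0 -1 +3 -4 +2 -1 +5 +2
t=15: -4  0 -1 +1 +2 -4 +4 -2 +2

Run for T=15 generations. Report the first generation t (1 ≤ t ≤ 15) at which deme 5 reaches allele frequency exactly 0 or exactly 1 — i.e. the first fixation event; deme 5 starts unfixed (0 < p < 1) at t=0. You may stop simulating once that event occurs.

t=0: k=[0 0 0 0 0 4 0 0 0]
t=1: x=[0.0000 0.0000 0.0000 0.0000 0.2000 3.6000 0.2000 0.0000 0.0000] k=[0 0 0 0 0 6 1 0 0]
t=2: x=[0.0000 0.0000 0.0000 0.0000 0.3000 5.4500 1.2000 0.0500 0.0000] k=[0 0 0 0 4 3 0 3 0]
t=3: x=[0.0000 0.0000 0.0000 0.2000 3.7500 2.9000 0.3000 2.7000 0.1500] k=[0 0 0 5 2 2 0 4 0]
t=4: x=[0.0000 0.0000 0.2500 4.6000 2.1500 1.9000 0.3000 3.6000 0.2000] k=[0 0 0 4 5 5 0 2 0]
t=5: x=[0.0000 0.0000 0.2000 3.8500 4.9500 4.7500 0.3500 1.8000 0.1000] k=[0 0 1 6 1 1 0 6 0]
t=6: x=[0.0000 0.0500 1.2000 5.5000 1.2500 0.9500 0.3500 5.4000 0.3000] k=[0 1 2 3 0 4 4 6 0]
t=7: x=[0.0500 1.0000 2.0000 2.8000 0.3500 3.8000 4.1000 5.6000 0.3000] k=[0 3 3 0 1 1 6 11 3]
t=8: x=[0.1500 2.8500 2.8500 0.2000 0.9500 1.2500 6.0000 10.3500 3.4000] k=[0 5 6 0 0 0 3 12 1]

8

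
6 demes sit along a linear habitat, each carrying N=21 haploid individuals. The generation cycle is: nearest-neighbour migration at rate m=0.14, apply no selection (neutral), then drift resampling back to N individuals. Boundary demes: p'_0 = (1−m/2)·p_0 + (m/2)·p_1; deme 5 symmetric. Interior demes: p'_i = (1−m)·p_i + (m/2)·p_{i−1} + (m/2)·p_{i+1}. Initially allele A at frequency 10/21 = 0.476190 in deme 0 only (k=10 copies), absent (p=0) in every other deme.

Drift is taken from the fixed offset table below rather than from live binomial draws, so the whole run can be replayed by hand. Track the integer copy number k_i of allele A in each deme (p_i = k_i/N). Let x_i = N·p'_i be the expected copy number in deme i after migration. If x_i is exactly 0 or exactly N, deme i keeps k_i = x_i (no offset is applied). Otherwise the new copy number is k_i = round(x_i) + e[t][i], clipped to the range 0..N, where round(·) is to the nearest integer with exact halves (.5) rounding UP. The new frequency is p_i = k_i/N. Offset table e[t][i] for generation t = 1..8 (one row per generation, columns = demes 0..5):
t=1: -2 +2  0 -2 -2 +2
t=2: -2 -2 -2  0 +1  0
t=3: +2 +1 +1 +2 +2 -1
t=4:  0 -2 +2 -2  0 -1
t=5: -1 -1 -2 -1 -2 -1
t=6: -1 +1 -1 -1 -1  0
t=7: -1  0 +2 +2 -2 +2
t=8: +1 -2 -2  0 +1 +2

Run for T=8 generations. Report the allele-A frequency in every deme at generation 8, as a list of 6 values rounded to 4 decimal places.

t=0: k=[10 0 0 0 0 0]
t=1: x=[9.3000 0.7000 0.0000 0.0000 0.0000 0.0000] k=[7 3 0 0 0 0]
t=2: x=[6.7200 3.0700 0.2100 0.0000 0.0000 0.0000] k=[5 1 0 0 0 0]
t=3: x=[4.7200 1.2100 0.0700 0.0000 0.0000 0.0000] k=[7 2 1 0 0 0]
t=4: x=[6.6500 2.2800 1.0000 0.0700 0.0000 0.0000] k=[7 0 3 0 0 0]
t=5: x=[6.5100 0.7000 2.5800 0.2100 0.0000 0.0000] k=[6 0 1 0 0 0]
t=6: x=[5.5800 0.4900 0.8600 0.0700 0.0000 0.0000] k=[5 1 0 0 0 0]
t=7: x=[4.7200 1.2100 0.0700 0.0000 0.0000 0.0000] k=[4 1 2 0 0 0]
t=8: x=[3.7900 1.2800 1.7900 0.1400 0.0000 0.0000] k=[5 0 0 0 0 0]

[0.2381, 0.0000, 0.0000, 0.0000, 0.0000, 0.0000]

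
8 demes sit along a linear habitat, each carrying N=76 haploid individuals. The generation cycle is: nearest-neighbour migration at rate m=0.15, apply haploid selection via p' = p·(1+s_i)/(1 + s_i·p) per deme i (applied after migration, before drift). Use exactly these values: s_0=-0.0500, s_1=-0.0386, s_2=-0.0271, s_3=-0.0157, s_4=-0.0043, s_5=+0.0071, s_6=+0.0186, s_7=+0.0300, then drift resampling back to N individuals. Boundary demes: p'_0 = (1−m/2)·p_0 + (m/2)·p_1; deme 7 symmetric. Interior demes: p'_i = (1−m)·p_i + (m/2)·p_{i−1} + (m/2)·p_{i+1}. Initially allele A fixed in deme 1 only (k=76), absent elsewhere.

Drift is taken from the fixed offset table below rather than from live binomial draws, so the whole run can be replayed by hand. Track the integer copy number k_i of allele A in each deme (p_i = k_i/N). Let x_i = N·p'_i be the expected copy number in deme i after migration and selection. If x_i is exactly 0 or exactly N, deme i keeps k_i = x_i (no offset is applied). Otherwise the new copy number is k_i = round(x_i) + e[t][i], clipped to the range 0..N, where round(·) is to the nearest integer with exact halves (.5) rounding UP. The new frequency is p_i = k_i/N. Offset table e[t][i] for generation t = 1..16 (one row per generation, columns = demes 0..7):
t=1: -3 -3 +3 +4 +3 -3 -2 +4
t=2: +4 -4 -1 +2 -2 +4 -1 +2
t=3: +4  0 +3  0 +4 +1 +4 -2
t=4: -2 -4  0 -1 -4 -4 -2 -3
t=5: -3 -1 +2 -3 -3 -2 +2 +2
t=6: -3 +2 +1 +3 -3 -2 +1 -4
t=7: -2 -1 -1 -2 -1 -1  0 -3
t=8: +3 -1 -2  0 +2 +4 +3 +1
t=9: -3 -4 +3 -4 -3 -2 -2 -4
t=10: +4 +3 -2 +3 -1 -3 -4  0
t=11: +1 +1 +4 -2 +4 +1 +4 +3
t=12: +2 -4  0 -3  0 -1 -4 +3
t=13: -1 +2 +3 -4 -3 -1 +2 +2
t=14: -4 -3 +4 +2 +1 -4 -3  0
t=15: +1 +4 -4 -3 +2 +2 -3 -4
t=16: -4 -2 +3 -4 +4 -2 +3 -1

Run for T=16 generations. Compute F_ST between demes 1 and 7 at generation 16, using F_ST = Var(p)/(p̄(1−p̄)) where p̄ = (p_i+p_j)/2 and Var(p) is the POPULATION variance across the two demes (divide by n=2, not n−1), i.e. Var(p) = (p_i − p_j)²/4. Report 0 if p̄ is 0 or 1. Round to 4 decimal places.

t=0: k=[0 76 0 0 0 0 0 0]
t=1: x=[5.4354 64.2133 5.5568 0.0000 0.0000 0.0000 0.0000 0.0000] k=[2 61 9 0 0 0 0 0]
t=2: x=[6.1297 52.0338 11.9458 0.6645 0.0000 0.0000 0.0000 0.0000] k=[10 48 11 3 0 0 0 0]
t=3: x=[12.3116 41.6354 12.8785 3.3243 0.2240 0.0000 0.0000 0.0000] k=[16 42 16 3 4 0 0 0]
t=4: x=[17.2563 37.3521 16.6156 3.9898 3.6102 0.3021 0.0000 0.0000] k=[15 33 17 3 0 0 0 0]
t=5: x=[15.7014 29.7345 16.7879 3.7679 0.2240 0.0000 0.0000 0.0000] k=[13 29 19 1 0 0 0 0]
t=6: x=[13.6172 26.3681 18.0196 2.2403 0.0747 0.0000 0.0000 0.0000] k=[11 28 19 5 0 0 0 0]
t=7: x=[11.7562 25.3803 18.2414 5.5925 0.3734 0.0000 0.0000 0.0000] k=[10 24 17 4 0 0 0 0]
t=8: x=[10.5744 21.8078 16.1971 4.6061 0.2987 0.0000 0.0000 0.0000] k=[14 21 14 5 2 0 0 0]
t=9: x=[13.9319 19.3763 13.5415 5.3705 2.0663 0.1511 0.0000 0.0000] k=[11 15 17 1 0 0 0 0]
t=10: x=[10.8154 14.3853 15.3113 2.0926 0.0747 0.0000 0.0000 0.0000] k=[15 17 13 5 0 0 0 0]
t=11: x=[14.5374 16.0460 12.4120 5.1485 0.3734 0.0000 0.0000 0.0000] k=[16 17 16 3 4 0 0 0]
t=12: x=[15.4345 16.3394 14.7703 3.9898 3.6102 0.3021 0.0000 0.0000] k=[17 12 15 1 4 0 0 0]
t=13: x=[15.9684 12.1917 13.4187 2.2403 3.4607 0.3021 0.0000 0.0000] k=[15 14 16 0 0 0 0 0]
t=14: x=[14.3194 13.7754 14.3278 1.1815 0.0000 0.0000 0.0000 0.0000] k=[10 11 18 3 0 0 0 0]
t=15: x=[9.6351 11.0724 16.0002 3.8419 0.2240 0.0000 0.0000 0.0000] k=[11 15 12 1 2 0 0 0]
t=16: x=[10.8154 14.0193 11.1363 1.8709 1.7675 0.1511 0.0000 0.0000] k=[7 12 14 0 6 0 0 0]

0.0857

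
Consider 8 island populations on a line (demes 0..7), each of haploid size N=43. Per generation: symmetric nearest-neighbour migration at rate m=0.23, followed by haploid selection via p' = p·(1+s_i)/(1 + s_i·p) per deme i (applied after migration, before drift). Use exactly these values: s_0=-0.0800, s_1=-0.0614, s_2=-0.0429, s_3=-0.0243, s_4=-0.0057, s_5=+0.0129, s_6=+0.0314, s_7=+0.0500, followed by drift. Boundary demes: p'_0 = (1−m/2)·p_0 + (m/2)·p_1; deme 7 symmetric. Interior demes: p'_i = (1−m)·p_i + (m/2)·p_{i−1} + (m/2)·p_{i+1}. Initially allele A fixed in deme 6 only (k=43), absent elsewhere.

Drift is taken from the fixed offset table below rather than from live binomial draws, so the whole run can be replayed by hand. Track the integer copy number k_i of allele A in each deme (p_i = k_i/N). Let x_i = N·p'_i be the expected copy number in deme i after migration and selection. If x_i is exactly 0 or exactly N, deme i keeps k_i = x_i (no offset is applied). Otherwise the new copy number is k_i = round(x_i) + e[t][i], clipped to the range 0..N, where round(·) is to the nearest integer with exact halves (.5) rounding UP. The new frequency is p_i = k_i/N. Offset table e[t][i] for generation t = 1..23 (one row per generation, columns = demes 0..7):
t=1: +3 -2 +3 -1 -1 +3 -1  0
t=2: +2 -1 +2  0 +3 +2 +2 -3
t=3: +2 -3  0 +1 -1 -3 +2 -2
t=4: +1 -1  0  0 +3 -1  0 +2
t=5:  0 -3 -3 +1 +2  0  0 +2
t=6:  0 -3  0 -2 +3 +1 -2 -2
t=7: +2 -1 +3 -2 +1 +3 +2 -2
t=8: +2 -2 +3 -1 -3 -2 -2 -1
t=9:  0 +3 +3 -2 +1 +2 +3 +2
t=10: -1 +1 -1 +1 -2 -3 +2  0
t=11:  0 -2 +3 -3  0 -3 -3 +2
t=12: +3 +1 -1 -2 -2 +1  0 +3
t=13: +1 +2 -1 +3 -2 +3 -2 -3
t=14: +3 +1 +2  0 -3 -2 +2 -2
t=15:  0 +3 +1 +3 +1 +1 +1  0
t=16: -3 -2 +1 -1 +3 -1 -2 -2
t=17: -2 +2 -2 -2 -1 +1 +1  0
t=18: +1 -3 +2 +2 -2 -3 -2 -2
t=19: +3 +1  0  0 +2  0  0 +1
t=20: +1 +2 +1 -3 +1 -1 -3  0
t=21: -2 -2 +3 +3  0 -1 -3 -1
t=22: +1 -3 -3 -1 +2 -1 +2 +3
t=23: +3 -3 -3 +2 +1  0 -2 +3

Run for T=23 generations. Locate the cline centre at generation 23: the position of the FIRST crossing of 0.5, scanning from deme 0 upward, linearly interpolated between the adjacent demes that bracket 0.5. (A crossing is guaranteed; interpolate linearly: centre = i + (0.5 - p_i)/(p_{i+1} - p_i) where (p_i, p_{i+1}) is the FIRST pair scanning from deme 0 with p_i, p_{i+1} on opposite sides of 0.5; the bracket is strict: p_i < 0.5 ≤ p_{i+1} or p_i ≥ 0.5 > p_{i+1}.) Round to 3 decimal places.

t=0: k=[0 0 0 0 0 0 43 0]
t=1: x=[0.0000 0.0000 0.0000 0.0000 0.0000 5.0014 33.3435 5.1626] k=[0 0 0 0 0 8 32 5]
t=2: x=[0.0000 0.0000 0.0000 0.0000 0.9149 9.9376 26.4508 8.4308] k=[0 0 0 0 4 12 28 5]
t=3: x=[0.0000 0.0000 0.0000 0.4489 4.4372 13.0361 23.8439 7.9565] k=[0 0 0 1 3 10 26 6]
t=4: x=[0.0000 0.0000 0.1101 1.0886 3.5563 11.1405 22.1922 8.6317] k=[0 0 0 1 7 10 22 11]
t=5: x=[0.0000 0.0000 0.1101 1.5381 6.6229 11.1405 19.6845 12.6972] k=[0 0 0 3 9 11 20 15]
t=6: x=[0.0000 0.0000 0.3303 3.2699 8.5009 11.9151 18.7161 16.0628] k=[0 0 0 1 12 13 17 14]
t=7: x=[0.0000 0.0000 0.1101 2.1003 10.8037 13.4633 16.5083 14.8151] k=[0 0 3 0 12 16 19 13]
t=8: x=[0.0000 0.3240 2.2160 1.6847 11.0330 16.0136 18.2892 14.1493] k=[0 0 5 1 8 14 16 13]
t=9: x=[0.0000 0.5401 3.8100 2.2128 7.8483 13.6592 15.7321 13.7981] k=[0 4 7 0 9 16 19 16]
t=10: x=[0.4236 3.6668 5.6319 1.7972 8.7302 15.6674 18.6358 16.8422] k=[0 5 5 3 7 13 21 17]
t=11: x=[0.5296 4.1797 4.5872 3.6079 7.1957 13.3477 19.9502 17.9682] k=[1 2 8 1 7 10 17 20]
t=12: x=[1.0279 2.4258 6.2666 2.4378 6.6229 10.5618 16.8558 20.1766] k=[4 3 5 0 5 12 17 23]
t=13: x=[3.6002 3.1547 4.0319 1.1228 5.2038 11.8799 17.4345 22.8332] k=[5 5 3 4 3 15 15 20]
t=14: x=[4.6432 4.5078 3.2122 3.6862 4.4720 13.7396 15.8834 19.9457] k=[8 6 5 4 1 12 18 18]
t=15: x=[7.2533 5.7901 4.8095 3.6862 2.5960 11.5329 17.6307 18.5125] k=[7 9 6 7 4 13 19 19]
t=16: x=[6.7423 8.0040 6.2230 6.4047 5.3532 12.7698 18.6358 19.5188] k=[4 6 7 5 8 12 17 18]
t=17: x=[3.9225 5.5705 6.4121 5.4567 8.0774 12.2268 16.8558 18.3967] k=[2 8 4 3 7 13 18 18]
t=18: x=[2.4872 6.4929 4.1767 3.4952 7.1957 13.0010 17.7463 18.5125] k=[3 3 6 5 5 10 16 17]
t=19: x=[2.7755 3.1547 5.3318 5.0052 5.5473 10.2145 15.7321 17.3879] k=[6 4 5 5 8 10 16 18]
t=20: x=[5.3660 4.1037 4.6983 5.2309 7.8483 10.5618 15.8481 18.2808] k=[6 6 6 2 9 10 13 18]
t=21: x=[5.5823 5.6803 5.3318 3.1915 8.2717 10.3303 13.5149 17.9329] k=[4 4 8 6 8 9 11 17]
t=22: x=[3.7076 4.2130 7.0478 6.3261 7.8483 9.2074 11.7218 16.8068] k=[5 1 4 5 10 8 14 20]
t=23: x=[4.2124 1.6986 3.6219 5.3438 9.1537 9.0110 14.2935 19.8302] k=[7 0 1 7 10 9 12 23]

6.864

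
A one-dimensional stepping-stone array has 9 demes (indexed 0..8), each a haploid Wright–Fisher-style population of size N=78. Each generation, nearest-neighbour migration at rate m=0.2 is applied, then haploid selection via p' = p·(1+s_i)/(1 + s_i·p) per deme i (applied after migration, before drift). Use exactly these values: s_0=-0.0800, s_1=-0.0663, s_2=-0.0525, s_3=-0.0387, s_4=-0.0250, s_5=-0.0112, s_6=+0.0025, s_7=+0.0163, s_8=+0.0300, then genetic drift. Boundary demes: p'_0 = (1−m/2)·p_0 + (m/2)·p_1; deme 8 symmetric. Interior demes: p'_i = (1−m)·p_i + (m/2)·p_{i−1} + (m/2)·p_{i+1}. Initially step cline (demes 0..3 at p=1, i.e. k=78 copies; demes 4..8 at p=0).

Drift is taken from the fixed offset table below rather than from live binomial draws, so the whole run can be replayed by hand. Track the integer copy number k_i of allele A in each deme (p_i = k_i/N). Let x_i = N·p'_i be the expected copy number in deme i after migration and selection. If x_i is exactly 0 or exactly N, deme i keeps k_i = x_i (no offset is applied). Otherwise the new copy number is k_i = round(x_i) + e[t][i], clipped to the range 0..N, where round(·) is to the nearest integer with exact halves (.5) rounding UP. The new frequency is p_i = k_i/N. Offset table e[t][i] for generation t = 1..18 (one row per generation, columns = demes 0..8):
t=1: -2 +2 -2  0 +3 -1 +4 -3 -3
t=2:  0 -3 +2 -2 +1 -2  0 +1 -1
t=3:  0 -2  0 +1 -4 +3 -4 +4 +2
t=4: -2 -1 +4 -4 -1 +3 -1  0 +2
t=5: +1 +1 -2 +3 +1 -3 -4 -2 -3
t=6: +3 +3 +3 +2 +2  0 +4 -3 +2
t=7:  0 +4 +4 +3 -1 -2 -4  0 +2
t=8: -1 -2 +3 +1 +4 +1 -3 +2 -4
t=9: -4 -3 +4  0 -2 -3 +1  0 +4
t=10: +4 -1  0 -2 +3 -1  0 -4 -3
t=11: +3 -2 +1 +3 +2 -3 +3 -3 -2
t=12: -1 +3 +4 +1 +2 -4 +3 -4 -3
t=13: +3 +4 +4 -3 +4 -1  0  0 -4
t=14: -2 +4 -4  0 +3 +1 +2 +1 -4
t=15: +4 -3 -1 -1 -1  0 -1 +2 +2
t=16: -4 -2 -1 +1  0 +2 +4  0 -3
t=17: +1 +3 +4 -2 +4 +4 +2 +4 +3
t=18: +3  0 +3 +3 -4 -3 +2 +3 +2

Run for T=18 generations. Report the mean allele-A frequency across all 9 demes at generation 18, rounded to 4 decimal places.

t=0: k=[78 78 78 78 0 0 0 0 0]
t=1: x=[78.0000 78.0000 78.0000 69.9185 7.6241 0.0000 0.0000 0.0000 0.0000] k=[78 78 78 70 11 0 0 0 0]
t=2: x=[78.0000 78.0000 77.1562 64.4641 15.4834 1.0879 0.0000 0.0000 0.0000] k=[78 78 78 62 16 0 0 0 0]
t=3: x=[78.0000 78.0000 76.3133 58.4270 18.6385 1.5824 0.0000 0.0000 0.0000] k=[78 78 76 59 15 5 0 0 0]
t=4: x=[78.0000 77.7858 74.3152 55.6764 18.0464 5.4427 0.5012 0.0000 0.0000] k=[78 77 78 52 17 8 0 0 0]
t=5: x=[77.8913 77.1438 75.1559 50.4003 19.2308 8.0186 0.8020 0.0000 0.0000] k=[78 78 73 53 20 5 0 0 0]
t=6: x=[78.0000 77.4647 71.1714 51.0076 21.4046 5.9379 0.5012 0.0000 0.0000] k=[78 78 74 53 23 6 5 0 0]
t=7: x=[78.0000 77.5718 72.0084 51.4127 23.8785 7.5231 4.6108 0.5081 0.0000] k=[78 78 76 54 23 6 1 1 0]
t=8: x=[78.0000 77.7858 73.7903 52.4262 23.9775 7.1267 1.5037 0.9145 0.1030] k=[78 76 77 53 28 8 0 3 0]
t=9: x=[77.7827 76.1821 74.3152 52.2235 28.0437 9.1090 1.1027 2.4379 0.3090] k=[74 73 78 52 26 6 2 2 4]
t=10: x=[73.5638 73.3064 74.7354 51.3114 26.1580 7.5231 2.4058 2.2348 3.9083] k=[78 72 75 49 29 7 2 0 1]
t=11: x=[77.3483 72.5631 71.7991 48.8835 28.3416 8.6133 2.3056 0.3049 0.9267] k=[78 71 73 52 30 6 5 0 0]
t=12: x=[77.2397 71.5029 70.3353 51.2102 29.3352 8.2168 4.6108 0.5081 0.0000] k=[76 75 74 52 31 4 8 0 0]
t=13: x=[75.7227 74.7957 71.5898 51.4127 29.9316 7.0276 6.8155 0.8129 0.0000] k=[78 78 76 48 34 6 7 1 0]
t=14: x=[78.0000 77.7858 73.1609 48.6814 32.1206 8.8116 6.3145 1.5240 0.1030] k=[78 78 69 49 35 10 8 3 0]
t=15: x=[78.0000 77.0369 67.4163 48.8835 33.4156 12.1838 7.7173 3.2500 0.3090] k=[78 74 66 48 32 12 7 5 2]
t=16: x=[77.5654 73.3064 64.4052 47.4699 31.1252 13.3747 7.3165 4.9748 2.3669] k=[74 71 63 48 31 15 11 5 0]
t=17: x=[73.3484 70.0219 61.6128 47.0664 30.6278 16.0559 10.8233 5.1776 0.5149] k=[74 73 66 45 35 20 13 9 4]
t=18: x=[73.5638 72.0328 63.9909 45.3533 34.0136 20.6287 13.3276 9.0283 4.6270] k=[77 72 67 48 30 18 15 12 7]

0.4929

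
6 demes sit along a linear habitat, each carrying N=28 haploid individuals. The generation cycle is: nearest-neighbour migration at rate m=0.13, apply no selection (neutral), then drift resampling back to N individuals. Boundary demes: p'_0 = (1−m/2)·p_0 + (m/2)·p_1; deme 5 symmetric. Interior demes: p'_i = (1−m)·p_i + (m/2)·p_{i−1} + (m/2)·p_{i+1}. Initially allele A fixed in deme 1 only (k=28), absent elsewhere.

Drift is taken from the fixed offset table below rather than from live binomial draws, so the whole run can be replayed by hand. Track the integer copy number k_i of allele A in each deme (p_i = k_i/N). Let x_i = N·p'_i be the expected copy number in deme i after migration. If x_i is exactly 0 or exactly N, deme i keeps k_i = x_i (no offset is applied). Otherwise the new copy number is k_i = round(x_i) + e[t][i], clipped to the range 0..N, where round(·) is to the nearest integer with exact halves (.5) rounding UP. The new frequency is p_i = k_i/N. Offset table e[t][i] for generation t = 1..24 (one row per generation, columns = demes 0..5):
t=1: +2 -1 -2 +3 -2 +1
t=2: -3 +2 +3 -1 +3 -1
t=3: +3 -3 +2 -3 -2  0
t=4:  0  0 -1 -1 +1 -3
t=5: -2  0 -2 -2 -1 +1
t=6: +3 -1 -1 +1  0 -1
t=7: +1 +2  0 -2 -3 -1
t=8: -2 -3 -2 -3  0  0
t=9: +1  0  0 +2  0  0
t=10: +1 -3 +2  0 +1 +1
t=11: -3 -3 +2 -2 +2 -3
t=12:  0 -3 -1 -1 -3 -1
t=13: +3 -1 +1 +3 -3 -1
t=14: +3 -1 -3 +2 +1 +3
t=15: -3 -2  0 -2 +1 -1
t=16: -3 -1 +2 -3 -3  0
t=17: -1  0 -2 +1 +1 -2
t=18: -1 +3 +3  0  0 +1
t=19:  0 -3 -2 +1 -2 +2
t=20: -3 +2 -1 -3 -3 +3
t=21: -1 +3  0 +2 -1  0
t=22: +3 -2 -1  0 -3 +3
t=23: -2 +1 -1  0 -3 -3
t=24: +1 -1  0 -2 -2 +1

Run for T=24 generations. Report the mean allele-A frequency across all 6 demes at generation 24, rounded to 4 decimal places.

0.0298

t=0: k=[0 28 0 0 0 0]
t=1: x=[1.8200 24.3600 1.8200 0.0000 0.0000 0.0000] k=[4 23 0 0 0 0]
t=2: x=[5.2350 20.2700 1.4950 0.0000 0.0000 0.0000] k=[2 22 4 0 0 0]
t=3: x=[3.3000 19.5300 4.9100 0.2600 0.0000 0.0000] k=[6 17 7 0 0 0]
t=4: x=[6.7150 15.6350 7.1950 0.4550 0.0000 0.0000] k=[7 16 6 0 0 0]
t=5: x=[7.5850 14.7650 6.2600 0.3900 0.0000 0.0000] k=[6 15 4 0 0 0]
t=6: x=[6.5850 13.7000 4.4550 0.2600 0.0000 0.0000] k=[10 13 3 1 0 0]
t=7: x=[10.1950 12.1550 3.5200 1.0650 0.0650 0.0000] k=[11 14 4 0 0 0]
t=8: x=[11.1950 13.1550 4.3900 0.2600 0.0000 0.0000] k=[9 10 2 0 0 0]
t=9: x=[9.0650 9.4150 2.3900 0.1300 0.0000 0.0000] k=[10 9 2 2 0 0]
t=10: x=[9.9350 8.6100 2.4550 1.8700 0.1300 0.0000] k=[11 6 4 2 1 0]
t=11: x=[10.6750 6.1950 4.0000 2.0650 1.0000 0.0650] k=[8 3 6 0 3 0]
t=12: x=[7.6750 3.5200 5.4150 0.5850 2.6100 0.1950] k=[8 1 4 0 0 0]
t=13: x=[7.5450 1.6500 3.5450 0.2600 0.0000 0.0000] k=[11 1 5 3 0 0]
t=14: x=[10.3500 1.9100 4.6100 2.9350 0.1950 0.0000] k=[13 1 2 5 1 0]
t=15: x=[12.2200 1.8450 2.1300 4.5450 1.1950 0.0650] k=[9 0 2 3 2 0]
t=16: x=[8.4150 0.7150 1.9350 2.8700 1.9350 0.1300] k=[5 0 4 0 0 0]
t=17: x=[4.6750 0.5850 3.4800 0.2600 0.0000 0.0000] k=[4 1 1 1 0 0]
t=18: x=[3.8050 1.1950 1.0000 0.9350 0.0650 0.0000] k=[3 4 4 1 0 0]
t=19: x=[3.0650 3.9350 3.8050 1.1300 0.0650 0.0000] k=[3 1 2 2 0 0]
t=20: x=[2.8700 1.1950 1.9350 1.8700 0.1300 0.0000] k=[0 3 1 0 0 0]
t=21: x=[0.1950 2.6750 1.0650 0.0650 0.0000 0.0000] k=[0 6 1 2 0 0]
t=22: x=[0.3900 5.2850 1.3900 1.8050 0.1300 0.0000] k=[3 3 0 2 0 0]
t=23: x=[3.0000 2.8050 0.3250 1.7400 0.1300 0.0000] k=[1 4 0 2 0 0]
t=24: x=[1.1950 3.5450 0.3900 1.7400 0.1300 0.0000] k=[2 3 0 0 0 0]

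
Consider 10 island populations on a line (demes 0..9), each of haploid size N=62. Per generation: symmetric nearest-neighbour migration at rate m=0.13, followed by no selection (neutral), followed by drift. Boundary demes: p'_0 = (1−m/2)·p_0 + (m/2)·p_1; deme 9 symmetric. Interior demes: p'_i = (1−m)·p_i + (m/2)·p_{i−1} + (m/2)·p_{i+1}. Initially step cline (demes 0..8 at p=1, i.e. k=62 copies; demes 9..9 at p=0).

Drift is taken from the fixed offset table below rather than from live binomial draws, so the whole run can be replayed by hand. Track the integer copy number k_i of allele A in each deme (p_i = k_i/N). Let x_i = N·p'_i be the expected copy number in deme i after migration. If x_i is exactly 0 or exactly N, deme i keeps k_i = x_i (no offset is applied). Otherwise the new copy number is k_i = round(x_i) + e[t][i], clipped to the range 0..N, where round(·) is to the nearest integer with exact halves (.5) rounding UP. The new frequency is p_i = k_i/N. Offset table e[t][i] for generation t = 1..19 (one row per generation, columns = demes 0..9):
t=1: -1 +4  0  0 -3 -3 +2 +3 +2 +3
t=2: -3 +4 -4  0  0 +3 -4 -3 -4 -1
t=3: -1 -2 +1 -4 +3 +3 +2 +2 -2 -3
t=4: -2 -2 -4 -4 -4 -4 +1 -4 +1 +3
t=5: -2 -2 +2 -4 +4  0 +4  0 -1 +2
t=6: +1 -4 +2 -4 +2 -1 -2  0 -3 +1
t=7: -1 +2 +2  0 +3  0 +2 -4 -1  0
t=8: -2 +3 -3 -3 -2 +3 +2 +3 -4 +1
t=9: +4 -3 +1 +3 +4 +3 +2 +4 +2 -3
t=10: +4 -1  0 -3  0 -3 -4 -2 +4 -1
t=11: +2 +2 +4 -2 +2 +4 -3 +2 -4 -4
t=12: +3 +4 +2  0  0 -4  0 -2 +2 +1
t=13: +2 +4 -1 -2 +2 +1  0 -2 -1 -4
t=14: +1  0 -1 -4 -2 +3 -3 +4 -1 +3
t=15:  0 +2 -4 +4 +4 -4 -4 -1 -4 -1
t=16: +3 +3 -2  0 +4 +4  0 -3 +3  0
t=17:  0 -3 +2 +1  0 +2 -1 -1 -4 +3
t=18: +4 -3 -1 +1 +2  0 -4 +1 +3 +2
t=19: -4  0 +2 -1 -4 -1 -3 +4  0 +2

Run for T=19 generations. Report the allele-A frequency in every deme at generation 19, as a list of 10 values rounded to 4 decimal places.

t=0: k=[62 62 62 62 62 62 62 62 62 0]
t=1: x=[62.0000 62.0000 62.0000 62.0000 62.0000 62.0000 62.0000 62.0000 57.9700 4.0300] k=[62 62 62 62 62 62 62 62 60 7]
t=2: x=[62.0000 62.0000 62.0000 62.0000 62.0000 62.0000 62.0000 61.8700 56.6850 10.4450] k=[62 62 62 62 62 62 62 59 53 9]
t=3: x=[62.0000 62.0000 62.0000 62.0000 62.0000 62.0000 61.8050 58.8050 50.5300 11.8600] k=[62 62 62 62 62 62 62 61 49 9]
t=4: x=[62.0000 62.0000 62.0000 62.0000 62.0000 62.0000 61.9350 60.2850 47.1800 11.6000] k=[62 62 62 62 62 62 62 56 48 15]
t=5: x=[62.0000 62.0000 62.0000 62.0000 62.0000 62.0000 61.6100 55.8700 46.3750 17.1450] k=[62 62 62 62 62 62 62 56 45 19]
t=6: x=[62.0000 62.0000 62.0000 62.0000 62.0000 62.0000 61.6100 55.6750 44.0250 20.6900] k=[62 62 62 62 62 62 60 56 41 22]
t=7: x=[62.0000 62.0000 62.0000 62.0000 62.0000 61.8700 59.8700 55.2850 40.7400 23.2350] k=[62 62 62 62 62 62 62 51 40 23]
t=8: x=[62.0000 62.0000 62.0000 62.0000 62.0000 62.0000 61.2850 51.0000 39.6100 24.1050] k=[62 62 62 62 62 62 62 54 36 25]
t=9: x=[62.0000 62.0000 62.0000 62.0000 62.0000 62.0000 61.4800 53.3500 36.4550 25.7150] k=[62 62 62 62 62 62 62 57 38 23]
t=10: x=[62.0000 62.0000 62.0000 62.0000 62.0000 62.0000 61.6750 56.0900 38.2600 23.9750] k=[62 62 62 62 62 62 58 54 42 23]
t=11: x=[62.0000 62.0000 62.0000 62.0000 62.0000 61.7400 58.0000 53.4800 41.5450 24.2350] k=[62 62 62 62 62 62 55 55 38 20]
t=12: x=[62.0000 62.0000 62.0000 62.0000 62.0000 61.5450 55.4550 53.8950 37.9350 21.1700] k=[62 62 62 62 62 58 55 52 40 22]
t=13: x=[62.0000 62.0000 62.0000 62.0000 61.7400 58.0650 55.0000 51.4150 39.6100 23.1700] k=[62 62 62 62 62 59 55 49 39 19]
t=14: x=[62.0000 62.0000 62.0000 62.0000 61.8050 58.9350 54.8700 48.7400 38.3500 20.3000] k=[62 62 62 62 60 62 52 53 37 23]
t=15: x=[62.0000 62.0000 62.0000 61.8700 60.2600 61.2200 52.7150 51.8950 37.1300 23.9100] k=[62 62 62 62 62 57 49 51 33 23]
t=16: x=[62.0000 62.0000 62.0000 62.0000 61.6750 56.8050 49.6500 49.7000 33.5200 23.6500] k=[62 62 62 62 62 61 50 47 37 24]
t=17: x=[62.0000 62.0000 62.0000 62.0000 61.9350 60.3500 50.5200 46.5450 36.8050 24.8450] k=[62 62 62 62 62 62 50 46 33 28]
t=18: x=[62.0000 62.0000 62.0000 62.0000 62.0000 61.2200 50.5200 45.4150 33.5200 28.3250] k=[62 62 62 62 62 61 47 46 37 30]
t=19: x=[62.0000 62.0000 62.0000 62.0000 61.9350 60.1550 47.8450 45.4800 37.1300 30.4550] k=[62 62 62 62 58 59 45 49 37 32]

[1.0000, 1.0000, 1.0000, 1.0000, 0.9355, 0.9516, 0.7258, 0.7903, 0.5968, 0.5161]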